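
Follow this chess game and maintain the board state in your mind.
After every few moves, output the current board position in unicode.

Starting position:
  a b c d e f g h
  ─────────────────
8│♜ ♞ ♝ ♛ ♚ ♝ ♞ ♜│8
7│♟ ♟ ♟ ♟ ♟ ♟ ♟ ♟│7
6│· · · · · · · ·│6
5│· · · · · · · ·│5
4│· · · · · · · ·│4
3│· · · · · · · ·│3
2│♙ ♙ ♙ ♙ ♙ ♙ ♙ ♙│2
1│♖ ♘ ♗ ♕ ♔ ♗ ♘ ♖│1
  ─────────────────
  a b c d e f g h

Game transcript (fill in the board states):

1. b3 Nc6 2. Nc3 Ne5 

  a b c d e f g h
  ─────────────────
8│♜ · ♝ ♛ ♚ ♝ ♞ ♜│8
7│♟ ♟ ♟ ♟ ♟ ♟ ♟ ♟│7
6│· · · · · · · ·│6
5│· · · · ♞ · · ·│5
4│· · · · · · · ·│4
3│· ♙ ♘ · · · · ·│3
2│♙ · ♙ ♙ ♙ ♙ ♙ ♙│2
1│♖ · ♗ ♕ ♔ ♗ ♘ ♖│1
  ─────────────────
  a b c d e f g h

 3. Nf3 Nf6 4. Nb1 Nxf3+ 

  a b c d e f g h
  ─────────────────
8│♜ · ♝ ♛ ♚ ♝ · ♜│8
7│♟ ♟ ♟ ♟ ♟ ♟ ♟ ♟│7
6│· · · · · ♞ · ·│6
5│· · · · · · · ·│5
4│· · · · · · · ·│4
3│· ♙ · · · ♞ · ·│3
2│♙ · ♙ ♙ ♙ ♙ ♙ ♙│2
1│♖ ♘ ♗ ♕ ♔ ♗ · ♖│1
  ─────────────────
  a b c d e f g h

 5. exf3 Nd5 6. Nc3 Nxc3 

  a b c d e f g h
  ─────────────────
8│♜ · ♝ ♛ ♚ ♝ · ♜│8
7│♟ ♟ ♟ ♟ ♟ ♟ ♟ ♟│7
6│· · · · · · · ·│6
5│· · · · · · · ·│5
4│· · · · · · · ·│4
3│· ♙ ♞ · · ♙ · ·│3
2│♙ · ♙ ♙ · ♙ ♙ ♙│2
1│♖ · ♗ ♕ ♔ ♗ · ♖│1
  ─────────────────
  a b c d e f g h

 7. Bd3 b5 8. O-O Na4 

  a b c d e f g h
  ─────────────────
8│♜ · ♝ ♛ ♚ ♝ · ♜│8
7│♟ · ♟ ♟ ♟ ♟ ♟ ♟│7
6│· · · · · · · ·│6
5│· ♟ · · · · · ·│5
4│♞ · · · · · · ·│4
3│· ♙ · ♗ · ♙ · ·│3
2│♙ · ♙ ♙ · ♙ ♙ ♙│2
1│♖ · ♗ ♕ · ♖ ♔ ·│1
  ─────────────────
  a b c d e f g h

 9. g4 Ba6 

  a b c d e f g h
  ─────────────────
8│♜ · · ♛ ♚ ♝ · ♜│8
7│♟ · ♟ ♟ ♟ ♟ ♟ ♟│7
6│♝ · · · · · · ·│6
5│· ♟ · · · · · ·│5
4│♞ · · · · · ♙ ·│4
3│· ♙ · ♗ · ♙ · ·│3
2│♙ · ♙ ♙ · ♙ · ♙│2
1│♖ · ♗ ♕ · ♖ ♔ ·│1
  ─────────────────
  a b c d e f g h


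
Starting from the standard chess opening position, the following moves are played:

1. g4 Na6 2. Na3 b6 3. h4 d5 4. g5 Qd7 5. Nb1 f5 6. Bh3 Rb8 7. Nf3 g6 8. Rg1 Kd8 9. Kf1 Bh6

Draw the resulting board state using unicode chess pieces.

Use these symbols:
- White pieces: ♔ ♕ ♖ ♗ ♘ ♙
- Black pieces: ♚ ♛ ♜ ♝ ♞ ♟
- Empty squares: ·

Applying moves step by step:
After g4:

♜ ♞ ♝ ♛ ♚ ♝ ♞ ♜
♟ ♟ ♟ ♟ ♟ ♟ ♟ ♟
· · · · · · · ·
· · · · · · · ·
· · · · · · ♙ ·
· · · · · · · ·
♙ ♙ ♙ ♙ ♙ ♙ · ♙
♖ ♘ ♗ ♕ ♔ ♗ ♘ ♖


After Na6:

♜ · ♝ ♛ ♚ ♝ ♞ ♜
♟ ♟ ♟ ♟ ♟ ♟ ♟ ♟
♞ · · · · · · ·
· · · · · · · ·
· · · · · · ♙ ·
· · · · · · · ·
♙ ♙ ♙ ♙ ♙ ♙ · ♙
♖ ♘ ♗ ♕ ♔ ♗ ♘ ♖


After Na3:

♜ · ♝ ♛ ♚ ♝ ♞ ♜
♟ ♟ ♟ ♟ ♟ ♟ ♟ ♟
♞ · · · · · · ·
· · · · · · · ·
· · · · · · ♙ ·
♘ · · · · · · ·
♙ ♙ ♙ ♙ ♙ ♙ · ♙
♖ · ♗ ♕ ♔ ♗ ♘ ♖


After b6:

♜ · ♝ ♛ ♚ ♝ ♞ ♜
♟ · ♟ ♟ ♟ ♟ ♟ ♟
♞ ♟ · · · · · ·
· · · · · · · ·
· · · · · · ♙ ·
♘ · · · · · · ·
♙ ♙ ♙ ♙ ♙ ♙ · ♙
♖ · ♗ ♕ ♔ ♗ ♘ ♖


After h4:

♜ · ♝ ♛ ♚ ♝ ♞ ♜
♟ · ♟ ♟ ♟ ♟ ♟ ♟
♞ ♟ · · · · · ·
· · · · · · · ·
· · · · · · ♙ ♙
♘ · · · · · · ·
♙ ♙ ♙ ♙ ♙ ♙ · ·
♖ · ♗ ♕ ♔ ♗ ♘ ♖


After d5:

♜ · ♝ ♛ ♚ ♝ ♞ ♜
♟ · ♟ · ♟ ♟ ♟ ♟
♞ ♟ · · · · · ·
· · · ♟ · · · ·
· · · · · · ♙ ♙
♘ · · · · · · ·
♙ ♙ ♙ ♙ ♙ ♙ · ·
♖ · ♗ ♕ ♔ ♗ ♘ ♖


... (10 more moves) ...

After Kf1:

· ♜ ♝ ♚ · ♝ ♞ ♜
♟ · ♟ ♛ ♟ · · ♟
♞ ♟ · · · · ♟ ·
· · · ♟ · ♟ ♙ ·
· · · · · · · ♙
· · · · · ♘ · ♗
♙ ♙ ♙ ♙ ♙ ♙ · ·
♖ ♘ ♗ ♕ · ♔ ♖ ·


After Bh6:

· ♜ ♝ ♚ · · ♞ ♜
♟ · ♟ ♛ ♟ · · ♟
♞ ♟ · · · · ♟ ♝
· · · ♟ · ♟ ♙ ·
· · · · · · · ♙
· · · · · ♘ · ♗
♙ ♙ ♙ ♙ ♙ ♙ · ·
♖ ♘ ♗ ♕ · ♔ ♖ ·



  a b c d e f g h
  ─────────────────
8│· ♜ ♝ ♚ · · ♞ ♜│8
7│♟ · ♟ ♛ ♟ · · ♟│7
6│♞ ♟ · · · · ♟ ♝│6
5│· · · ♟ · ♟ ♙ ·│5
4│· · · · · · · ♙│4
3│· · · · · ♘ · ♗│3
2│♙ ♙ ♙ ♙ ♙ ♙ · ·│2
1│♖ ♘ ♗ ♕ · ♔ ♖ ·│1
  ─────────────────
  a b c d e f g h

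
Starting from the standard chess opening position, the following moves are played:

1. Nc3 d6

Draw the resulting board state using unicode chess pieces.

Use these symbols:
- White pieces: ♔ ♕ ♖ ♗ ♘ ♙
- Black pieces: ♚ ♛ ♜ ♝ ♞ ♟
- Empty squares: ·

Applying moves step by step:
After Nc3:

♜ ♞ ♝ ♛ ♚ ♝ ♞ ♜
♟ ♟ ♟ ♟ ♟ ♟ ♟ ♟
· · · · · · · ·
· · · · · · · ·
· · · · · · · ·
· · ♘ · · · · ·
♙ ♙ ♙ ♙ ♙ ♙ ♙ ♙
♖ · ♗ ♕ ♔ ♗ ♘ ♖


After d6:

♜ ♞ ♝ ♛ ♚ ♝ ♞ ♜
♟ ♟ ♟ · ♟ ♟ ♟ ♟
· · · ♟ · · · ·
· · · · · · · ·
· · · · · · · ·
· · ♘ · · · · ·
♙ ♙ ♙ ♙ ♙ ♙ ♙ ♙
♖ · ♗ ♕ ♔ ♗ ♘ ♖



  a b c d e f g h
  ─────────────────
8│♜ ♞ ♝ ♛ ♚ ♝ ♞ ♜│8
7│♟ ♟ ♟ · ♟ ♟ ♟ ♟│7
6│· · · ♟ · · · ·│6
5│· · · · · · · ·│5
4│· · · · · · · ·│4
3│· · ♘ · · · · ·│3
2│♙ ♙ ♙ ♙ ♙ ♙ ♙ ♙│2
1│♖ · ♗ ♕ ♔ ♗ ♘ ♖│1
  ─────────────────
  a b c d e f g h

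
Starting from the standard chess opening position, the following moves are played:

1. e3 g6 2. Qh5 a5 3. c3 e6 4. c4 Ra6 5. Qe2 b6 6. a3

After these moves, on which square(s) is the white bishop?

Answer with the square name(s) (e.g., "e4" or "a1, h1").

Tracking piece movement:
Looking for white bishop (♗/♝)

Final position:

  a b c d e f g h
  ─────────────────
8│· ♞ ♝ ♛ ♚ ♝ ♞ ♜│8
7│· · ♟ ♟ · ♟ · ♟│7
6│♜ ♟ · · ♟ · ♟ ·│6
5│♟ · · · · · · ·│5
4│· · ♙ · · · · ·│4
3│♙ · · · ♙ · · ·│3
2│· ♙ · ♙ ♕ ♙ ♙ ♙│2
1│♖ ♘ ♗ · ♔ ♗ ♘ ♖│1
  ─────────────────
  a b c d e f g h


c1, f1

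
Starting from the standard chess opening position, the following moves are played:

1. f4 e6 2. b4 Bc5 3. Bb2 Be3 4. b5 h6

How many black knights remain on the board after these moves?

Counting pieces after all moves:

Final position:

  a b c d e f g h
  ─────────────────
8│♜ ♞ ♝ ♛ ♚ · ♞ ♜│8
7│♟ ♟ ♟ ♟ · ♟ ♟ ·│7
6│· · · · ♟ · · ♟│6
5│· ♙ · · · · · ·│5
4│· · · · · ♙ · ·│4
3│· · · · ♝ · · ·│3
2│♙ ♗ ♙ ♙ ♙ · ♙ ♙│2
1│♖ ♘ · ♕ ♔ ♗ ♘ ♖│1
  ─────────────────
  a b c d e f g h


2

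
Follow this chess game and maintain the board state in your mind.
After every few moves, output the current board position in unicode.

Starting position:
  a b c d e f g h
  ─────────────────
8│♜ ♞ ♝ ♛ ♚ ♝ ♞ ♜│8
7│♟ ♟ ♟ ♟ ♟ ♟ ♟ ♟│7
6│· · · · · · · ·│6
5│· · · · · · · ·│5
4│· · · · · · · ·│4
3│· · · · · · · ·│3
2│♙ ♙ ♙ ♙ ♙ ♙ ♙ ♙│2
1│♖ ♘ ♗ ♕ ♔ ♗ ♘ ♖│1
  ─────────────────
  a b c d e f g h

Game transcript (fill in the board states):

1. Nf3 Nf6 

  a b c d e f g h
  ─────────────────
8│♜ ♞ ♝ ♛ ♚ ♝ · ♜│8
7│♟ ♟ ♟ ♟ ♟ ♟ ♟ ♟│7
6│· · · · · ♞ · ·│6
5│· · · · · · · ·│5
4│· · · · · · · ·│4
3│· · · · · ♘ · ·│3
2│♙ ♙ ♙ ♙ ♙ ♙ ♙ ♙│2
1│♖ ♘ ♗ ♕ ♔ ♗ · ♖│1
  ─────────────────
  a b c d e f g h

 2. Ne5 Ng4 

  a b c d e f g h
  ─────────────────
8│♜ ♞ ♝ ♛ ♚ ♝ · ♜│8
7│♟ ♟ ♟ ♟ ♟ ♟ ♟ ♟│7
6│· · · · · · · ·│6
5│· · · · ♘ · · ·│5
4│· · · · · · ♞ ·│4
3│· · · · · · · ·│3
2│♙ ♙ ♙ ♙ ♙ ♙ ♙ ♙│2
1│♖ ♘ ♗ ♕ ♔ ♗ · ♖│1
  ─────────────────
  a b c d e f g h

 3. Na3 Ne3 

  a b c d e f g h
  ─────────────────
8│♜ ♞ ♝ ♛ ♚ ♝ · ♜│8
7│♟ ♟ ♟ ♟ ♟ ♟ ♟ ♟│7
6│· · · · · · · ·│6
5│· · · · ♘ · · ·│5
4│· · · · · · · ·│4
3│♘ · · · ♞ · · ·│3
2│♙ ♙ ♙ ♙ ♙ ♙ ♙ ♙│2
1│♖ · ♗ ♕ ♔ ♗ · ♖│1
  ─────────────────
  a b c d e f g h

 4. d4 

  a b c d e f g h
  ─────────────────
8│♜ ♞ ♝ ♛ ♚ ♝ · ♜│8
7│♟ ♟ ♟ ♟ ♟ ♟ ♟ ♟│7
6│· · · · · · · ·│6
5│· · · · ♘ · · ·│5
4│· · · ♙ · · · ·│4
3│♘ · · · ♞ · · ·│3
2│♙ ♙ ♙ · ♙ ♙ ♙ ♙│2
1│♖ · ♗ ♕ ♔ ♗ · ♖│1
  ─────────────────
  a b c d e f g h


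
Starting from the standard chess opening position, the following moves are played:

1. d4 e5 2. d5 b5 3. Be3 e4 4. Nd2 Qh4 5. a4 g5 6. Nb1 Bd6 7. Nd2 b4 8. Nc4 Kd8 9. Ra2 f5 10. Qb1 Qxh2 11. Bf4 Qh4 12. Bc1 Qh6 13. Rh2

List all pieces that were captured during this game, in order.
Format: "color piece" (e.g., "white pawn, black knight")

Tracking captures:
  Qxh2: captured white pawn

white pawn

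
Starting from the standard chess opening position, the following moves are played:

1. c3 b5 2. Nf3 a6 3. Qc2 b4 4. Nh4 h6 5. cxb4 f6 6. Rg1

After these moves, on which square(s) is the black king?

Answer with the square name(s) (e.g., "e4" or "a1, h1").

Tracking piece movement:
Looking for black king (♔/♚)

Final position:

  a b c d e f g h
  ─────────────────
8│♜ ♞ ♝ ♛ ♚ ♝ ♞ ♜│8
7│· · ♟ ♟ ♟ · ♟ ·│7
6│♟ · · · · ♟ · ♟│6
5│· · · · · · · ·│5
4│· ♙ · · · · · ♘│4
3│· · · · · · · ·│3
2│♙ ♙ ♕ ♙ ♙ ♙ ♙ ♙│2
1│♖ ♘ ♗ · ♔ ♗ ♖ ·│1
  ─────────────────
  a b c d e f g h


e8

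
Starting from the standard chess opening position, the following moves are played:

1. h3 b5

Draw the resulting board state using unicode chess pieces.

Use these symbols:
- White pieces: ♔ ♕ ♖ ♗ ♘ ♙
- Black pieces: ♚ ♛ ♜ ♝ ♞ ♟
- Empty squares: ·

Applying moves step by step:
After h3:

♜ ♞ ♝ ♛ ♚ ♝ ♞ ♜
♟ ♟ ♟ ♟ ♟ ♟ ♟ ♟
· · · · · · · ·
· · · · · · · ·
· · · · · · · ·
· · · · · · · ♙
♙ ♙ ♙ ♙ ♙ ♙ ♙ ·
♖ ♘ ♗ ♕ ♔ ♗ ♘ ♖


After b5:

♜ ♞ ♝ ♛ ♚ ♝ ♞ ♜
♟ · ♟ ♟ ♟ ♟ ♟ ♟
· · · · · · · ·
· ♟ · · · · · ·
· · · · · · · ·
· · · · · · · ♙
♙ ♙ ♙ ♙ ♙ ♙ ♙ ·
♖ ♘ ♗ ♕ ♔ ♗ ♘ ♖



  a b c d e f g h
  ─────────────────
8│♜ ♞ ♝ ♛ ♚ ♝ ♞ ♜│8
7│♟ · ♟ ♟ ♟ ♟ ♟ ♟│7
6│· · · · · · · ·│6
5│· ♟ · · · · · ·│5
4│· · · · · · · ·│4
3│· · · · · · · ♙│3
2│♙ ♙ ♙ ♙ ♙ ♙ ♙ ·│2
1│♖ ♘ ♗ ♕ ♔ ♗ ♘ ♖│1
  ─────────────────
  a b c d e f g h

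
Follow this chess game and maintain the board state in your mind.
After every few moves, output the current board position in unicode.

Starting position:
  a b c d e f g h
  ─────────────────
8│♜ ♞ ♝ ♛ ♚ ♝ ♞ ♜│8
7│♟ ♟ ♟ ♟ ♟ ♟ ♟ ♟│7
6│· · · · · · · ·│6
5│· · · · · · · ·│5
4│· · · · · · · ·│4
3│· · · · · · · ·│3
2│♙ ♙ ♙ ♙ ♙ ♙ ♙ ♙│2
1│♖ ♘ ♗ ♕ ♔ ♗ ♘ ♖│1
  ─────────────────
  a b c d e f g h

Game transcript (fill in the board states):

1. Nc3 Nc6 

  a b c d e f g h
  ─────────────────
8│♜ · ♝ ♛ ♚ ♝ ♞ ♜│8
7│♟ ♟ ♟ ♟ ♟ ♟ ♟ ♟│7
6│· · ♞ · · · · ·│6
5│· · · · · · · ·│5
4│· · · · · · · ·│4
3│· · ♘ · · · · ·│3
2│♙ ♙ ♙ ♙ ♙ ♙ ♙ ♙│2
1│♖ · ♗ ♕ ♔ ♗ ♘ ♖│1
  ─────────────────
  a b c d e f g h

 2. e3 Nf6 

  a b c d e f g h
  ─────────────────
8│♜ · ♝ ♛ ♚ ♝ · ♜│8
7│♟ ♟ ♟ ♟ ♟ ♟ ♟ ♟│7
6│· · ♞ · · ♞ · ·│6
5│· · · · · · · ·│5
4│· · · · · · · ·│4
3│· · ♘ · ♙ · · ·│3
2│♙ ♙ ♙ ♙ · ♙ ♙ ♙│2
1│♖ · ♗ ♕ ♔ ♗ ♘ ♖│1
  ─────────────────
  a b c d e f g h

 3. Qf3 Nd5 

  a b c d e f g h
  ─────────────────
8│♜ · ♝ ♛ ♚ ♝ · ♜│8
7│♟ ♟ ♟ ♟ ♟ ♟ ♟ ♟│7
6│· · ♞ · · · · ·│6
5│· · · ♞ · · · ·│5
4│· · · · · · · ·│4
3│· · ♘ · ♙ ♕ · ·│3
2│♙ ♙ ♙ ♙ · ♙ ♙ ♙│2
1│♖ · ♗ · ♔ ♗ ♘ ♖│1
  ─────────────────
  a b c d e f g h

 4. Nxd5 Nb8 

  a b c d e f g h
  ─────────────────
8│♜ ♞ ♝ ♛ ♚ ♝ · ♜│8
7│♟ ♟ ♟ ♟ ♟ ♟ ♟ ♟│7
6│· · · · · · · ·│6
5│· · · ♘ · · · ·│5
4│· · · · · · · ·│4
3│· · · · ♙ ♕ · ·│3
2│♙ ♙ ♙ ♙ · ♙ ♙ ♙│2
1│♖ · ♗ · ♔ ♗ ♘ ♖│1
  ─────────────────
  a b c d e f g h

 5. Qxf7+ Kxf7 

  a b c d e f g h
  ─────────────────
8│♜ ♞ ♝ ♛ · ♝ · ♜│8
7│♟ ♟ ♟ ♟ ♟ ♚ ♟ ♟│7
6│· · · · · · · ·│6
5│· · · ♘ · · · ·│5
4│· · · · · · · ·│4
3│· · · · ♙ · · ·│3
2│♙ ♙ ♙ ♙ · ♙ ♙ ♙│2
1│♖ · ♗ · ♔ ♗ ♘ ♖│1
  ─────────────────
  a b c d e f g h



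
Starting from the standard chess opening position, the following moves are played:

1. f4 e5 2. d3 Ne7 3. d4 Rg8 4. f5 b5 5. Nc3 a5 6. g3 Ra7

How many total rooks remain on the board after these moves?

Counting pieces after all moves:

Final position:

  a b c d e f g h
  ─────────────────
8│· ♞ ♝ ♛ ♚ ♝ ♜ ·│8
7│♜ · ♟ ♟ ♞ ♟ ♟ ♟│7
6│· · · · · · · ·│6
5│♟ ♟ · · ♟ ♙ · ·│5
4│· · · ♙ · · · ·│4
3│· · ♘ · · · ♙ ·│3
2│♙ ♙ ♙ · ♙ · · ♙│2
1│♖ · ♗ ♕ ♔ ♗ ♘ ♖│1
  ─────────────────
  a b c d e f g h


4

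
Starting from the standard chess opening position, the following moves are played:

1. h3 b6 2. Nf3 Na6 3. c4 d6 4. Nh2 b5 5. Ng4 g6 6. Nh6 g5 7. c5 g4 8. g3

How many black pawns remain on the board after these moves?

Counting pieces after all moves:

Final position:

  a b c d e f g h
  ─────────────────
8│♜ · ♝ ♛ ♚ ♝ ♞ ♜│8
7│♟ · ♟ · ♟ ♟ · ♟│7
6│♞ · · ♟ · · · ♘│6
5│· ♟ ♙ · · · · ·│5
4│· · · · · · ♟ ·│4
3│· · · · · · ♙ ♙│3
2│♙ ♙ · ♙ ♙ ♙ · ·│2
1│♖ ♘ ♗ ♕ ♔ ♗ · ♖│1
  ─────────────────
  a b c d e f g h


8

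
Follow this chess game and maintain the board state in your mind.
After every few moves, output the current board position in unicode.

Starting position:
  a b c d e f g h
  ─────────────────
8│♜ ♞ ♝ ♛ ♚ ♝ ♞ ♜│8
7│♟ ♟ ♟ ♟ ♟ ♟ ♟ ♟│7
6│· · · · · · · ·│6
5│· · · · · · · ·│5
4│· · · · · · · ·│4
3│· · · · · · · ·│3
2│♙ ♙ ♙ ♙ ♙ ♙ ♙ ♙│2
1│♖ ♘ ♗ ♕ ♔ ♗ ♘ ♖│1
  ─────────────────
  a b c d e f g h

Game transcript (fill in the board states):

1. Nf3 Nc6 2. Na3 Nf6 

  a b c d e f g h
  ─────────────────
8│♜ · ♝ ♛ ♚ ♝ · ♜│8
7│♟ ♟ ♟ ♟ ♟ ♟ ♟ ♟│7
6│· · ♞ · · ♞ · ·│6
5│· · · · · · · ·│5
4│· · · · · · · ·│4
3│♘ · · · · ♘ · ·│3
2│♙ ♙ ♙ ♙ ♙ ♙ ♙ ♙│2
1│♖ · ♗ ♕ ♔ ♗ · ♖│1
  ─────────────────
  a b c d e f g h

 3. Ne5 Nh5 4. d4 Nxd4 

  a b c d e f g h
  ─────────────────
8│♜ · ♝ ♛ ♚ ♝ · ♜│8
7│♟ ♟ ♟ ♟ ♟ ♟ ♟ ♟│7
6│· · · · · · · ·│6
5│· · · · ♘ · · ♞│5
4│· · · ♞ · · · ·│4
3│♘ · · · · · · ·│3
2│♙ ♙ ♙ · ♙ ♙ ♙ ♙│2
1│♖ · ♗ ♕ ♔ ♗ · ♖│1
  ─────────────────
  a b c d e f g h

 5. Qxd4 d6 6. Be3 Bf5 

  a b c d e f g h
  ─────────────────
8│♜ · · ♛ ♚ ♝ · ♜│8
7│♟ ♟ ♟ · ♟ ♟ ♟ ♟│7
6│· · · ♟ · · · ·│6
5│· · · · ♘ ♝ · ♞│5
4│· · · ♕ · · · ·│4
3│♘ · · · ♗ · · ·│3
2│♙ ♙ ♙ · ♙ ♙ ♙ ♙│2
1│♖ · · · ♔ ♗ · ♖│1
  ─────────────────
  a b c d e f g h

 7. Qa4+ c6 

  a b c d e f g h
  ─────────────────
8│♜ · · ♛ ♚ ♝ · ♜│8
7│♟ ♟ · · ♟ ♟ ♟ ♟│7
6│· · ♟ ♟ · · · ·│6
5│· · · · ♘ ♝ · ♞│5
4│♕ · · · · · · ·│4
3│♘ · · · ♗ · · ·│3
2│♙ ♙ ♙ · ♙ ♙ ♙ ♙│2
1│♖ · · · ♔ ♗ · ♖│1
  ─────────────────
  a b c d e f g h


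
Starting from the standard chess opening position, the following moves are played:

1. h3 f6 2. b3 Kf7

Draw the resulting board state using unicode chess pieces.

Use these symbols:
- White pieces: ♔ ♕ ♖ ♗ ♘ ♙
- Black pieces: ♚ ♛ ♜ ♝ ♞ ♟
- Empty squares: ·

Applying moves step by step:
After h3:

♜ ♞ ♝ ♛ ♚ ♝ ♞ ♜
♟ ♟ ♟ ♟ ♟ ♟ ♟ ♟
· · · · · · · ·
· · · · · · · ·
· · · · · · · ·
· · · · · · · ♙
♙ ♙ ♙ ♙ ♙ ♙ ♙ ·
♖ ♘ ♗ ♕ ♔ ♗ ♘ ♖


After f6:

♜ ♞ ♝ ♛ ♚ ♝ ♞ ♜
♟ ♟ ♟ ♟ ♟ · ♟ ♟
· · · · · ♟ · ·
· · · · · · · ·
· · · · · · · ·
· · · · · · · ♙
♙ ♙ ♙ ♙ ♙ ♙ ♙ ·
♖ ♘ ♗ ♕ ♔ ♗ ♘ ♖


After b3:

♜ ♞ ♝ ♛ ♚ ♝ ♞ ♜
♟ ♟ ♟ ♟ ♟ · ♟ ♟
· · · · · ♟ · ·
· · · · · · · ·
· · · · · · · ·
· ♙ · · · · · ♙
♙ · ♙ ♙ ♙ ♙ ♙ ·
♖ ♘ ♗ ♕ ♔ ♗ ♘ ♖


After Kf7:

♜ ♞ ♝ ♛ · ♝ ♞ ♜
♟ ♟ ♟ ♟ ♟ ♚ ♟ ♟
· · · · · ♟ · ·
· · · · · · · ·
· · · · · · · ·
· ♙ · · · · · ♙
♙ · ♙ ♙ ♙ ♙ ♙ ·
♖ ♘ ♗ ♕ ♔ ♗ ♘ ♖



  a b c d e f g h
  ─────────────────
8│♜ ♞ ♝ ♛ · ♝ ♞ ♜│8
7│♟ ♟ ♟ ♟ ♟ ♚ ♟ ♟│7
6│· · · · · ♟ · ·│6
5│· · · · · · · ·│5
4│· · · · · · · ·│4
3│· ♙ · · · · · ♙│3
2│♙ · ♙ ♙ ♙ ♙ ♙ ·│2
1│♖ ♘ ♗ ♕ ♔ ♗ ♘ ♖│1
  ─────────────────
  a b c d e f g h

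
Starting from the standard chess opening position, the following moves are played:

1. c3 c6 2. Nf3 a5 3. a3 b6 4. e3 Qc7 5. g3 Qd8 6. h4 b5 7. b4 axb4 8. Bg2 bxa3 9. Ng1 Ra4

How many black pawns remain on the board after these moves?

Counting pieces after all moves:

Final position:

  a b c d e f g h
  ─────────────────
8│· ♞ ♝ ♛ ♚ ♝ ♞ ♜│8
7│· · · ♟ ♟ ♟ ♟ ♟│7
6│· · ♟ · · · · ·│6
5│· ♟ · · · · · ·│5
4│♜ · · · · · · ♙│4
3│♟ · ♙ · ♙ · ♙ ·│3
2│· · · ♙ · ♙ ♗ ·│2
1│♖ ♘ ♗ ♕ ♔ · ♘ ♖│1
  ─────────────────
  a b c d e f g h


8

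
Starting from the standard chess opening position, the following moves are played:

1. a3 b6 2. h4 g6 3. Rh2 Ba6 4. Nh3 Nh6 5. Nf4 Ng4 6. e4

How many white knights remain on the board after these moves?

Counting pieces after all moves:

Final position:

  a b c d e f g h
  ─────────────────
8│♜ ♞ · ♛ ♚ ♝ · ♜│8
7│♟ · ♟ ♟ ♟ ♟ · ♟│7
6│♝ ♟ · · · · ♟ ·│6
5│· · · · · · · ·│5
4│· · · · ♙ ♘ ♞ ♙│4
3│♙ · · · · · · ·│3
2│· ♙ ♙ ♙ · ♙ ♙ ♖│2
1│♖ ♘ ♗ ♕ ♔ ♗ · ·│1
  ─────────────────
  a b c d e f g h


2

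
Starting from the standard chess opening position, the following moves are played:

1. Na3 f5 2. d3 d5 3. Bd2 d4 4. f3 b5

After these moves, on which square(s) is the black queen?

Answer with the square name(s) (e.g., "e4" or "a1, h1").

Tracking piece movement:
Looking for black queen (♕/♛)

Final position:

  a b c d e f g h
  ─────────────────
8│♜ ♞ ♝ ♛ ♚ ♝ ♞ ♜│8
7│♟ · ♟ · ♟ · ♟ ♟│7
6│· · · · · · · ·│6
5│· ♟ · · · ♟ · ·│5
4│· · · ♟ · · · ·│4
3│♘ · · ♙ · ♙ · ·│3
2│♙ ♙ ♙ ♗ ♙ · ♙ ♙│2
1│♖ · · ♕ ♔ ♗ ♘ ♖│1
  ─────────────────
  a b c d e f g h


d8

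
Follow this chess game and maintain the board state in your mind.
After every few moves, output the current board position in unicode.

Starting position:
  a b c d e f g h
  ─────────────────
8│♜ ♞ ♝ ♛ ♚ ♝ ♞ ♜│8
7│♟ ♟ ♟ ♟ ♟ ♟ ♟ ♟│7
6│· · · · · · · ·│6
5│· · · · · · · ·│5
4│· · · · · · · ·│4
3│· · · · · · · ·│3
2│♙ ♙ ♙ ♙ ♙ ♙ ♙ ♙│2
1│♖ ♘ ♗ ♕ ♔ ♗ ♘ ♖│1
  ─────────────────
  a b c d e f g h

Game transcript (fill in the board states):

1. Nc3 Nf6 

  a b c d e f g h
  ─────────────────
8│♜ ♞ ♝ ♛ ♚ ♝ · ♜│8
7│♟ ♟ ♟ ♟ ♟ ♟ ♟ ♟│7
6│· · · · · ♞ · ·│6
5│· · · · · · · ·│5
4│· · · · · · · ·│4
3│· · ♘ · · · · ·│3
2│♙ ♙ ♙ ♙ ♙ ♙ ♙ ♙│2
1│♖ · ♗ ♕ ♔ ♗ ♘ ♖│1
  ─────────────────
  a b c d e f g h

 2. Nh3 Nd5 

  a b c d e f g h
  ─────────────────
8│♜ ♞ ♝ ♛ ♚ ♝ · ♜│8
7│♟ ♟ ♟ ♟ ♟ ♟ ♟ ♟│7
6│· · · · · · · ·│6
5│· · · ♞ · · · ·│5
4│· · · · · · · ·│4
3│· · ♘ · · · · ♘│3
2│♙ ♙ ♙ ♙ ♙ ♙ ♙ ♙│2
1│♖ · ♗ ♕ ♔ ♗ · ♖│1
  ─────────────────
  a b c d e f g h

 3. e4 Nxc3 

  a b c d e f g h
  ─────────────────
8│♜ ♞ ♝ ♛ ♚ ♝ · ♜│8
7│♟ ♟ ♟ ♟ ♟ ♟ ♟ ♟│7
6│· · · · · · · ·│6
5│· · · · · · · ·│5
4│· · · · ♙ · · ·│4
3│· · ♞ · · · · ♘│3
2│♙ ♙ ♙ ♙ · ♙ ♙ ♙│2
1│♖ · ♗ ♕ ♔ ♗ · ♖│1
  ─────────────────
  a b c d e f g h



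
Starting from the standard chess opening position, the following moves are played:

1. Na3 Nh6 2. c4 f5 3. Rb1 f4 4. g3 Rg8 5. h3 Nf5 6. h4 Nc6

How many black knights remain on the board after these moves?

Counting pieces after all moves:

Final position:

  a b c d e f g h
  ─────────────────
8│♜ · ♝ ♛ ♚ ♝ ♜ ·│8
7│♟ ♟ ♟ ♟ ♟ · ♟ ♟│7
6│· · ♞ · · · · ·│6
5│· · · · · ♞ · ·│5
4│· · ♙ · · ♟ · ♙│4
3│♘ · · · · · ♙ ·│3
2│♙ ♙ · ♙ ♙ ♙ · ·│2
1│· ♖ ♗ ♕ ♔ ♗ ♘ ♖│1
  ─────────────────
  a b c d e f g h


2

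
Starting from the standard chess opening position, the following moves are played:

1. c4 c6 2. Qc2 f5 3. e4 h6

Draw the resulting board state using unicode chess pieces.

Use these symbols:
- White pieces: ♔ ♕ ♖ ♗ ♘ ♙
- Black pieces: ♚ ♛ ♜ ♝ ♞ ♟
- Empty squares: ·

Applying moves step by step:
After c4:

♜ ♞ ♝ ♛ ♚ ♝ ♞ ♜
♟ ♟ ♟ ♟ ♟ ♟ ♟ ♟
· · · · · · · ·
· · · · · · · ·
· · ♙ · · · · ·
· · · · · · · ·
♙ ♙ · ♙ ♙ ♙ ♙ ♙
♖ ♘ ♗ ♕ ♔ ♗ ♘ ♖


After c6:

♜ ♞ ♝ ♛ ♚ ♝ ♞ ♜
♟ ♟ · ♟ ♟ ♟ ♟ ♟
· · ♟ · · · · ·
· · · · · · · ·
· · ♙ · · · · ·
· · · · · · · ·
♙ ♙ · ♙ ♙ ♙ ♙ ♙
♖ ♘ ♗ ♕ ♔ ♗ ♘ ♖


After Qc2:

♜ ♞ ♝ ♛ ♚ ♝ ♞ ♜
♟ ♟ · ♟ ♟ ♟ ♟ ♟
· · ♟ · · · · ·
· · · · · · · ·
· · ♙ · · · · ·
· · · · · · · ·
♙ ♙ ♕ ♙ ♙ ♙ ♙ ♙
♖ ♘ ♗ · ♔ ♗ ♘ ♖


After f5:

♜ ♞ ♝ ♛ ♚ ♝ ♞ ♜
♟ ♟ · ♟ ♟ · ♟ ♟
· · ♟ · · · · ·
· · · · · ♟ · ·
· · ♙ · · · · ·
· · · · · · · ·
♙ ♙ ♕ ♙ ♙ ♙ ♙ ♙
♖ ♘ ♗ · ♔ ♗ ♘ ♖


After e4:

♜ ♞ ♝ ♛ ♚ ♝ ♞ ♜
♟ ♟ · ♟ ♟ · ♟ ♟
· · ♟ · · · · ·
· · · · · ♟ · ·
· · ♙ · ♙ · · ·
· · · · · · · ·
♙ ♙ ♕ ♙ · ♙ ♙ ♙
♖ ♘ ♗ · ♔ ♗ ♘ ♖


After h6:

♜ ♞ ♝ ♛ ♚ ♝ ♞ ♜
♟ ♟ · ♟ ♟ · ♟ ·
· · ♟ · · · · ♟
· · · · · ♟ · ·
· · ♙ · ♙ · · ·
· · · · · · · ·
♙ ♙ ♕ ♙ · ♙ ♙ ♙
♖ ♘ ♗ · ♔ ♗ ♘ ♖



  a b c d e f g h
  ─────────────────
8│♜ ♞ ♝ ♛ ♚ ♝ ♞ ♜│8
7│♟ ♟ · ♟ ♟ · ♟ ·│7
6│· · ♟ · · · · ♟│6
5│· · · · · ♟ · ·│5
4│· · ♙ · ♙ · · ·│4
3│· · · · · · · ·│3
2│♙ ♙ ♕ ♙ · ♙ ♙ ♙│2
1│♖ ♘ ♗ · ♔ ♗ ♘ ♖│1
  ─────────────────
  a b c d e f g h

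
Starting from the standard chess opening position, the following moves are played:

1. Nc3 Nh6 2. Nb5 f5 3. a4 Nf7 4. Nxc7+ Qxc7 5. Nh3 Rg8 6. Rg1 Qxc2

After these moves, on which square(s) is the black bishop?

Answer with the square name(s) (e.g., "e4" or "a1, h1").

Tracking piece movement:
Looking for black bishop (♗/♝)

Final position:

  a b c d e f g h
  ─────────────────
8│♜ ♞ ♝ · ♚ ♝ ♜ ·│8
7│♟ ♟ · ♟ ♟ ♞ ♟ ♟│7
6│· · · · · · · ·│6
5│· · · · · ♟ · ·│5
4│♙ · · · · · · ·│4
3│· · · · · · · ♘│3
2│· ♙ ♛ ♙ ♙ ♙ ♙ ♙│2
1│♖ · ♗ ♕ ♔ ♗ ♖ ·│1
  ─────────────────
  a b c d e f g h


c8, f8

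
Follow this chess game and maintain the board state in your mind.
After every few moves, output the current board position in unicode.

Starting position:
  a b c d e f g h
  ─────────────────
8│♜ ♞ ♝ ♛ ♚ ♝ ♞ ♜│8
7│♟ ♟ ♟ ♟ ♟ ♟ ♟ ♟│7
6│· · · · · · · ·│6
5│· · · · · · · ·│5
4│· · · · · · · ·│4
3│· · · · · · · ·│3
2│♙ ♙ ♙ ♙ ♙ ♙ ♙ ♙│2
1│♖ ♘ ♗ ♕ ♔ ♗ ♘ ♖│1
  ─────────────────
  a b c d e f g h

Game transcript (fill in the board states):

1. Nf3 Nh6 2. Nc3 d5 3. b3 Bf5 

  a b c d e f g h
  ─────────────────
8│♜ ♞ · ♛ ♚ ♝ · ♜│8
7│♟ ♟ ♟ · ♟ ♟ ♟ ♟│7
6│· · · · · · · ♞│6
5│· · · ♟ · ♝ · ·│5
4│· · · · · · · ·│4
3│· ♙ ♘ · · ♘ · ·│3
2│♙ · ♙ ♙ ♙ ♙ ♙ ♙│2
1│♖ · ♗ ♕ ♔ ♗ · ♖│1
  ─────────────────
  a b c d e f g h

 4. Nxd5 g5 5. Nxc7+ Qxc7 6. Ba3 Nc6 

  a b c d e f g h
  ─────────────────
8│♜ · · · ♚ ♝ · ♜│8
7│♟ ♟ ♛ · ♟ ♟ · ♟│7
6│· · ♞ · · · · ♞│6
5│· · · · · ♝ ♟ ·│5
4│· · · · · · · ·│4
3│♗ ♙ · · · ♘ · ·│3
2│♙ · ♙ ♙ ♙ ♙ ♙ ♙│2
1│♖ · · ♕ ♔ ♗ · ♖│1
  ─────────────────
  a b c d e f g h

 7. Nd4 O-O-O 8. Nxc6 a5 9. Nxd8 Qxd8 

  a b c d e f g h
  ─────────────────
8│· · ♚ ♛ · ♝ · ♜│8
7│· ♟ · · ♟ ♟ · ♟│7
6│· · · · · · · ♞│6
5│♟ · · · · ♝ ♟ ·│5
4│· · · · · · · ·│4
3│♗ ♙ · · · · · ·│3
2│♙ · ♙ ♙ ♙ ♙ ♙ ♙│2
1│♖ · · ♕ ♔ ♗ · ♖│1
  ─────────────────
  a b c d e f g h

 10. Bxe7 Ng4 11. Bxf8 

  a b c d e f g h
  ─────────────────
8│· · ♚ ♛ · ♗ · ♜│8
7│· ♟ · · · ♟ · ♟│7
6│· · · · · · · ·│6
5│♟ · · · · ♝ ♟ ·│5
4│· · · · · · ♞ ·│4
3│· ♙ · · · · · ·│3
2│♙ · ♙ ♙ ♙ ♙ ♙ ♙│2
1│♖ · · ♕ ♔ ♗ · ♖│1
  ─────────────────
  a b c d e f g h


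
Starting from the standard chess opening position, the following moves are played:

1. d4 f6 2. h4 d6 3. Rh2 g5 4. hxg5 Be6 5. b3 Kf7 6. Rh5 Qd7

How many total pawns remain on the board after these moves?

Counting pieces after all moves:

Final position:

  a b c d e f g h
  ─────────────────
8│♜ ♞ · · · ♝ ♞ ♜│8
7│♟ ♟ ♟ ♛ ♟ ♚ · ♟│7
6│· · · ♟ ♝ ♟ · ·│6
5│· · · · · · ♙ ♖│5
4│· · · ♙ · · · ·│4
3│· ♙ · · · · · ·│3
2│♙ · ♙ · ♙ ♙ ♙ ·│2
1│♖ ♘ ♗ ♕ ♔ ♗ ♘ ·│1
  ─────────────────
  a b c d e f g h


15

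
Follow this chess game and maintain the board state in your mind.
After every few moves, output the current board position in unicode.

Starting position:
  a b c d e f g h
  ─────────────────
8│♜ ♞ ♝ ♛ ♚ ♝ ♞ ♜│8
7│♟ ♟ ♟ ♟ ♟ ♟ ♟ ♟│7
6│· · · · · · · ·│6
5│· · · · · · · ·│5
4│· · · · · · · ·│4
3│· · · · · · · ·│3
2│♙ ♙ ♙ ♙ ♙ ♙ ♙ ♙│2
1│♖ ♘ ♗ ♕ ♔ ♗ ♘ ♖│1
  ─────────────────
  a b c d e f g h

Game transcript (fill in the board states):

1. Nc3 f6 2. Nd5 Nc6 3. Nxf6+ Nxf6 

  a b c d e f g h
  ─────────────────
8│♜ · ♝ ♛ ♚ ♝ · ♜│8
7│♟ ♟ ♟ ♟ ♟ · ♟ ♟│7
6│· · ♞ · · ♞ · ·│6
5│· · · · · · · ·│5
4│· · · · · · · ·│4
3│· · · · · · · ·│3
2│♙ ♙ ♙ ♙ ♙ ♙ ♙ ♙│2
1│♖ · ♗ ♕ ♔ ♗ ♘ ♖│1
  ─────────────────
  a b c d e f g h

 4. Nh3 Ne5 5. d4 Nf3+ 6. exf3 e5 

  a b c d e f g h
  ─────────────────
8│♜ · ♝ ♛ ♚ ♝ · ♜│8
7│♟ ♟ ♟ ♟ · · ♟ ♟│7
6│· · · · · ♞ · ·│6
5│· · · · ♟ · · ·│5
4│· · · ♙ · · · ·│4
3│· · · · · ♙ · ♘│3
2│♙ ♙ ♙ · · ♙ ♙ ♙│2
1│♖ · ♗ ♕ ♔ ♗ · ♖│1
  ─────────────────
  a b c d e f g h

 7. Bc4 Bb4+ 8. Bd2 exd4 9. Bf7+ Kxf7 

  a b c d e f g h
  ─────────────────
8│♜ · ♝ ♛ · · · ♜│8
7│♟ ♟ ♟ ♟ · ♚ ♟ ♟│7
6│· · · · · ♞ · ·│6
5│· · · · · · · ·│5
4│· ♝ · ♟ · · · ·│4
3│· · · · · ♙ · ♘│3
2│♙ ♙ ♙ ♗ · ♙ ♙ ♙│2
1│♖ · · ♕ ♔ · · ♖│1
  ─────────────────
  a b c d e f g h

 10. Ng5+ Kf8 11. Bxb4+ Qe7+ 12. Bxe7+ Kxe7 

  a b c d e f g h
  ─────────────────
8│♜ · ♝ · · · · ♜│8
7│♟ ♟ ♟ ♟ ♚ · ♟ ♟│7
6│· · · · · ♞ · ·│6
5│· · · · · · ♘ ·│5
4│· · · ♟ · · · ·│4
3│· · · · · ♙ · ·│3
2│♙ ♙ ♙ · · ♙ ♙ ♙│2
1│♖ · · ♕ ♔ · · ♖│1
  ─────────────────
  a b c d e f g h

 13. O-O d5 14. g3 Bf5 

  a b c d e f g h
  ─────────────────
8│♜ · · · · · · ♜│8
7│♟ ♟ ♟ · ♚ · ♟ ♟│7
6│· · · · · ♞ · ·│6
5│· · · ♟ · ♝ ♘ ·│5
4│· · · ♟ · · · ·│4
3│· · · · · ♙ ♙ ·│3
2│♙ ♙ ♙ · · ♙ · ♙│2
1│♖ · · ♕ · ♖ ♔ ·│1
  ─────────────────
  a b c d e f g h


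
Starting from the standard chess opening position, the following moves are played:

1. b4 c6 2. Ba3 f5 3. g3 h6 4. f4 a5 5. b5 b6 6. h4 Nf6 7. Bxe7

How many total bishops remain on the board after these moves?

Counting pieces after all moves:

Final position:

  a b c d e f g h
  ─────────────────
8│♜ ♞ ♝ ♛ ♚ ♝ · ♜│8
7│· · · ♟ ♗ · ♟ ·│7
6│· ♟ ♟ · · ♞ · ♟│6
5│♟ ♙ · · · ♟ · ·│5
4│· · · · · ♙ · ♙│4
3│· · · · · · ♙ ·│3
2│♙ · ♙ ♙ ♙ · · ·│2
1│♖ ♘ · ♕ ♔ ♗ ♘ ♖│1
  ─────────────────
  a b c d e f g h


4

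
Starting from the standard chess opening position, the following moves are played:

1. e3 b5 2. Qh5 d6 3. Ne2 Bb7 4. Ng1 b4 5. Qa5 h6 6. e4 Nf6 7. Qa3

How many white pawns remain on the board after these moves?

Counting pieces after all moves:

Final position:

  a b c d e f g h
  ─────────────────
8│♜ ♞ · ♛ ♚ ♝ · ♜│8
7│♟ ♝ ♟ · ♟ ♟ ♟ ·│7
6│· · · ♟ · ♞ · ♟│6
5│· · · · · · · ·│5
4│· ♟ · · ♙ · · ·│4
3│♕ · · · · · · ·│3
2│♙ ♙ ♙ ♙ · ♙ ♙ ♙│2
1│♖ ♘ ♗ · ♔ ♗ ♘ ♖│1
  ─────────────────
  a b c d e f g h


8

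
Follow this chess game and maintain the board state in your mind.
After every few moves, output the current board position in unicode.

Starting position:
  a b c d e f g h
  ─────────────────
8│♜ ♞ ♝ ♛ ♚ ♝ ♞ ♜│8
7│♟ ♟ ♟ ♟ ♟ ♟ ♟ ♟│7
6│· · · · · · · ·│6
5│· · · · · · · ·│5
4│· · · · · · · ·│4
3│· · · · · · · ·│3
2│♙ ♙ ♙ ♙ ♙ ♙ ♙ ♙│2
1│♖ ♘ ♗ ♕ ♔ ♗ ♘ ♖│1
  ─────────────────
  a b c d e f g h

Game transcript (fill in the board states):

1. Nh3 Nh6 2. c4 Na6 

  a b c d e f g h
  ─────────────────
8│♜ · ♝ ♛ ♚ ♝ · ♜│8
7│♟ ♟ ♟ ♟ ♟ ♟ ♟ ♟│7
6│♞ · · · · · · ♞│6
5│· · · · · · · ·│5
4│· · ♙ · · · · ·│4
3│· · · · · · · ♘│3
2│♙ ♙ · ♙ ♙ ♙ ♙ ♙│2
1│♖ ♘ ♗ ♕ ♔ ♗ · ♖│1
  ─────────────────
  a b c d e f g h

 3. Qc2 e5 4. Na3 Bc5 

  a b c d e f g h
  ─────────────────
8│♜ · ♝ ♛ ♚ · · ♜│8
7│♟ ♟ ♟ ♟ · ♟ ♟ ♟│7
6│♞ · · · · · · ♞│6
5│· · ♝ · ♟ · · ·│5
4│· · ♙ · · · · ·│4
3│♘ · · · · · · ♘│3
2│♙ ♙ ♕ ♙ ♙ ♙ ♙ ♙│2
1│♖ · ♗ · ♔ ♗ · ♖│1
  ─────────────────
  a b c d e f g h

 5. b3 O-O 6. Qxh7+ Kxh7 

  a b c d e f g h
  ─────────────────
8│♜ · ♝ ♛ · ♜ · ·│8
7│♟ ♟ ♟ ♟ · ♟ ♟ ♚│7
6│♞ · · · · · · ♞│6
5│· · ♝ · ♟ · · ·│5
4│· · ♙ · · · · ·│4
3│♘ ♙ · · · · · ♘│3
2│♙ · · ♙ ♙ ♙ ♙ ♙│2
1│♖ · ♗ · ♔ ♗ · ♖│1
  ─────────────────
  a b c d e f g h



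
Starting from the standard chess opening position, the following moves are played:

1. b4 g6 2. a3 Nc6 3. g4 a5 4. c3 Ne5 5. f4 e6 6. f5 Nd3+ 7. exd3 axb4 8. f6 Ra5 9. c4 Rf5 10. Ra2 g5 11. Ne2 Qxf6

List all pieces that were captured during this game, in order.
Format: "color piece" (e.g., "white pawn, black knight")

Tracking captures:
  exd3: captured black knight
  axb4: captured white pawn
  Qxf6: captured white pawn

black knight, white pawn, white pawn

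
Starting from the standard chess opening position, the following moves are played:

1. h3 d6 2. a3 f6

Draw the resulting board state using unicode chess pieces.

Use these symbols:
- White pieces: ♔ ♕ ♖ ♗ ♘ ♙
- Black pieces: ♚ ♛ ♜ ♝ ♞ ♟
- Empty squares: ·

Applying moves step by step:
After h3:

♜ ♞ ♝ ♛ ♚ ♝ ♞ ♜
♟ ♟ ♟ ♟ ♟ ♟ ♟ ♟
· · · · · · · ·
· · · · · · · ·
· · · · · · · ·
· · · · · · · ♙
♙ ♙ ♙ ♙ ♙ ♙ ♙ ·
♖ ♘ ♗ ♕ ♔ ♗ ♘ ♖


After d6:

♜ ♞ ♝ ♛ ♚ ♝ ♞ ♜
♟ ♟ ♟ · ♟ ♟ ♟ ♟
· · · ♟ · · · ·
· · · · · · · ·
· · · · · · · ·
· · · · · · · ♙
♙ ♙ ♙ ♙ ♙ ♙ ♙ ·
♖ ♘ ♗ ♕ ♔ ♗ ♘ ♖


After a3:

♜ ♞ ♝ ♛ ♚ ♝ ♞ ♜
♟ ♟ ♟ · ♟ ♟ ♟ ♟
· · · ♟ · · · ·
· · · · · · · ·
· · · · · · · ·
♙ · · · · · · ♙
· ♙ ♙ ♙ ♙ ♙ ♙ ·
♖ ♘ ♗ ♕ ♔ ♗ ♘ ♖


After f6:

♜ ♞ ♝ ♛ ♚ ♝ ♞ ♜
♟ ♟ ♟ · ♟ · ♟ ♟
· · · ♟ · ♟ · ·
· · · · · · · ·
· · · · · · · ·
♙ · · · · · · ♙
· ♙ ♙ ♙ ♙ ♙ ♙ ·
♖ ♘ ♗ ♕ ♔ ♗ ♘ ♖



  a b c d e f g h
  ─────────────────
8│♜ ♞ ♝ ♛ ♚ ♝ ♞ ♜│8
7│♟ ♟ ♟ · ♟ · ♟ ♟│7
6│· · · ♟ · ♟ · ·│6
5│· · · · · · · ·│5
4│· · · · · · · ·│4
3│♙ · · · · · · ♙│3
2│· ♙ ♙ ♙ ♙ ♙ ♙ ·│2
1│♖ ♘ ♗ ♕ ♔ ♗ ♘ ♖│1
  ─────────────────
  a b c d e f g h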